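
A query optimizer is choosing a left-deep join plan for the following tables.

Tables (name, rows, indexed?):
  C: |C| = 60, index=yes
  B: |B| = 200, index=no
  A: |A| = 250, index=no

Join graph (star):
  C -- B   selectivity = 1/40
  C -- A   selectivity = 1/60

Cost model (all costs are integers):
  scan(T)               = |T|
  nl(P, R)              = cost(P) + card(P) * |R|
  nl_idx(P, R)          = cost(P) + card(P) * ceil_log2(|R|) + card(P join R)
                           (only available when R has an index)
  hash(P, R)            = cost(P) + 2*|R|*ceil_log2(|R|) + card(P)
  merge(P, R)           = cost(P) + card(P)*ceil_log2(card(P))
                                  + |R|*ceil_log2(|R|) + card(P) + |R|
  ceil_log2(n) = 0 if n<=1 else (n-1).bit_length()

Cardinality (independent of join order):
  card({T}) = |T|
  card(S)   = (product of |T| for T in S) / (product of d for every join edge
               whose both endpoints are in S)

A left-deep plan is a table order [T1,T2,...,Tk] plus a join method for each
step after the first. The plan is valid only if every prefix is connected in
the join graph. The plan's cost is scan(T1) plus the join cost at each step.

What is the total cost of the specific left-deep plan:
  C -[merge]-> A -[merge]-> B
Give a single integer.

6780

step 1: scan C: cost=60, card=60
step 2: join A via merge
    card(P join A) = 60*250/(60) = 250
    cost = 60 + 60*6 + 250*8 + 60 + 250 = 2730
step 3: join B via merge
    card(P join B) = 250*200/(40) = 1250
    cost = 2730 + 250*8 + 200*8 + 250 + 200 = 6780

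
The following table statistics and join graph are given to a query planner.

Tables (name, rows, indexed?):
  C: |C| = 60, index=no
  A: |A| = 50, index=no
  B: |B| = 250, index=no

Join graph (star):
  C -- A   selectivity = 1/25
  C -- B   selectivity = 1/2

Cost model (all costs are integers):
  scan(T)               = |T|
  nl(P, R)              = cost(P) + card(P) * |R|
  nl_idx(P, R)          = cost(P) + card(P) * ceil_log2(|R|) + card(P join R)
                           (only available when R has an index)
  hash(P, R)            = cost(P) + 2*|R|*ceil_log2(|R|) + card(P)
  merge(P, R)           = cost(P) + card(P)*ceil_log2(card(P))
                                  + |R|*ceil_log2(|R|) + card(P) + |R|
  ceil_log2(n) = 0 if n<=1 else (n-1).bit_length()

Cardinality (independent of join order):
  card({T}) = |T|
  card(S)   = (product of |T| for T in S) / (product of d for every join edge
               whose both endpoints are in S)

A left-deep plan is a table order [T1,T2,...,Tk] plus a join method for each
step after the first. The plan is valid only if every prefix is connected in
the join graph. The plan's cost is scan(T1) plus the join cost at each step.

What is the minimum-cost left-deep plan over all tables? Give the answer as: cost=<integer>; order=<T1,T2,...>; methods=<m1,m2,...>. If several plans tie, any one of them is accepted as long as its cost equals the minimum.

Selinger DP (subsets sized 1..n):
  {C}: scan cost=60, card=60
  {A}: scan cost=50, card=50
  {B}: scan cost=250, card=250
  {AC}: card=120; try (A,hash)→720, (C,hash)→820, (C,merge)→820, (A,merge)→830, (C,nl)→3050, (A,nl)→3060; best=720 via (A,hash)
  {BC}: card=7500; try (C,hash)→1220, (B,merge)→2730, (C,merge)→2920, (B,hash)→4120, (B,nl)→15060, (C,nl)→15250; best=1220 via (C,hash)
  {ABC}: card=15000; try (B,merge)→3930, (B,hash)→4840, (A,hash)→9320, (B,nl)→30720, (A,merge)→106570, (A,nl)→376220; best=3930 via (B,merge)

cost=3930; order=C,A,B; methods=hash,merge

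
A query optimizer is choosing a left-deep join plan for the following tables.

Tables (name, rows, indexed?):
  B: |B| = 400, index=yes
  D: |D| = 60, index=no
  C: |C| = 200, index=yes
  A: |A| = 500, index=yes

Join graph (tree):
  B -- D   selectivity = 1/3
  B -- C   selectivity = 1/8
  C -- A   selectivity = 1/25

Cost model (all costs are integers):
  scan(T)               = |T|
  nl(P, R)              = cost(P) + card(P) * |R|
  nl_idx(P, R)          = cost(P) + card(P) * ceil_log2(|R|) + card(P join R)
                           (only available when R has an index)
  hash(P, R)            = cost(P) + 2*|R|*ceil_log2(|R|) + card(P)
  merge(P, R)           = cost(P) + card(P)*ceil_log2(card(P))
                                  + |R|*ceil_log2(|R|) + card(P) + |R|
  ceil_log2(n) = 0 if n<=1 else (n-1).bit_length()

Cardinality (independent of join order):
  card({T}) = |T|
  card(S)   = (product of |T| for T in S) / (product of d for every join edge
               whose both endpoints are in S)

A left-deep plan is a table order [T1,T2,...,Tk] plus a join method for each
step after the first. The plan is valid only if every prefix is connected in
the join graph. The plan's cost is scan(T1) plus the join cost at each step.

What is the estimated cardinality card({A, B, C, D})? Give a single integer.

Tables in S: A(500), B(400), C(200), D(60)
Edges inside S: B-D(d=3), B-C(d=8), C-A(d=25)
numerator = 500 * 400 * 200 * 60 = 2400000000
denominator = 3 * 8 * 25 = 600
card(S) = 2400000000 / 600 = 4000000

4000000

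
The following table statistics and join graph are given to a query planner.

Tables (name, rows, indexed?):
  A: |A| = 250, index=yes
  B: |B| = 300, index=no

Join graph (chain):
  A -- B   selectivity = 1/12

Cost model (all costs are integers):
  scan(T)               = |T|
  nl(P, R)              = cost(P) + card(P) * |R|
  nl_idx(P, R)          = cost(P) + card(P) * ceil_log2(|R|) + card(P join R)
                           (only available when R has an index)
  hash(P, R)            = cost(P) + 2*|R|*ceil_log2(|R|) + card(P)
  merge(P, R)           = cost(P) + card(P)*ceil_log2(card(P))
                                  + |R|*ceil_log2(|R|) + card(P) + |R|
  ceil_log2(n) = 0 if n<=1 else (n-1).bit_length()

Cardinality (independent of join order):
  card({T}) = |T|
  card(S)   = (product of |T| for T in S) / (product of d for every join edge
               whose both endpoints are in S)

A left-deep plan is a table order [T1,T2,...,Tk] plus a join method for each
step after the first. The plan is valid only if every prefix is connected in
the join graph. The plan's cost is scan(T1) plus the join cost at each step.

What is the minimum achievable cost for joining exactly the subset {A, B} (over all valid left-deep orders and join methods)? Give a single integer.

Selinger DP over subsets of {A,B}:
  {A}: scan cost=250, card=250
  {B}: scan cost=300, card=300
  {AB}: card=6250; try (A,hash)→4600, (B,merge)→5500, (A,merge)→5550, (B,hash)→5900, (A,nl_idx)→8950, (B,nl)→75250 …(+1); best=4600 via (A,hash)

4600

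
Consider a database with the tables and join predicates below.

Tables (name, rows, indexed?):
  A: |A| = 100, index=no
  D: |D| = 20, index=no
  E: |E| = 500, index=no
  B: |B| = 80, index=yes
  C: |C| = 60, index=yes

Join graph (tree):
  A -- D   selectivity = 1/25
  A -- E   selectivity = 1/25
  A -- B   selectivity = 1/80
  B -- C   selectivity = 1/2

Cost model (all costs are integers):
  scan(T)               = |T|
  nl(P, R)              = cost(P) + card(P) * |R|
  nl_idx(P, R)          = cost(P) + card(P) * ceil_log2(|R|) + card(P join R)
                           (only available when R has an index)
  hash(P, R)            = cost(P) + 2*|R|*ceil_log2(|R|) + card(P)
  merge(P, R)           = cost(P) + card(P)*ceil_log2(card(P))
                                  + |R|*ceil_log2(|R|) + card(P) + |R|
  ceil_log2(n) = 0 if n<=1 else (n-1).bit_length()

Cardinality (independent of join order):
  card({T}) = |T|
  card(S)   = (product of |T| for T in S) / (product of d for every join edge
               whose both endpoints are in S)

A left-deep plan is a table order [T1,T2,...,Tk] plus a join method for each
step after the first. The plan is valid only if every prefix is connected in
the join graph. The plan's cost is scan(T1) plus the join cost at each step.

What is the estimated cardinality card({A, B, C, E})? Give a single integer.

Tables in S: A(100), B(80), C(60), E(500)
Edges inside S: A-E(d=25), A-B(d=80), B-C(d=2)
numerator = 100 * 80 * 60 * 500 = 240000000
denominator = 25 * 80 * 2 = 4000
card(S) = 240000000 / 4000 = 60000

60000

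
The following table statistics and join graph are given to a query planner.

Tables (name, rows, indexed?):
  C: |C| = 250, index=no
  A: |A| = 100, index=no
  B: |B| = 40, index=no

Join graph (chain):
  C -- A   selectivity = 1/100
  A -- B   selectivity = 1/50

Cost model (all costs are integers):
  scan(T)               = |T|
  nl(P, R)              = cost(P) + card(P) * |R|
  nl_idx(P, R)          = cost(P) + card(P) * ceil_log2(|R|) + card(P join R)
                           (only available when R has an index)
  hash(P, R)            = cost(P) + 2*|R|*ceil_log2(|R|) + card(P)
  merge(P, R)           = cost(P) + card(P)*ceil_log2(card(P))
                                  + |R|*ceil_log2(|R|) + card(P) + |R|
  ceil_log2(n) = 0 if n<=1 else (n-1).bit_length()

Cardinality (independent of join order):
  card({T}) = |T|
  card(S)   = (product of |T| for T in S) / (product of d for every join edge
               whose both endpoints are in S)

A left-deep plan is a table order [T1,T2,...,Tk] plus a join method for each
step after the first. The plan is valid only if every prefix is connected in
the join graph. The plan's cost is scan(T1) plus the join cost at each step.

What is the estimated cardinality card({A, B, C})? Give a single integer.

Tables in S: A(100), B(40), C(250)
Edges inside S: C-A(d=100), A-B(d=50)
numerator = 100 * 40 * 250 = 1000000
denominator = 100 * 50 = 5000
card(S) = 1000000 / 5000 = 200

200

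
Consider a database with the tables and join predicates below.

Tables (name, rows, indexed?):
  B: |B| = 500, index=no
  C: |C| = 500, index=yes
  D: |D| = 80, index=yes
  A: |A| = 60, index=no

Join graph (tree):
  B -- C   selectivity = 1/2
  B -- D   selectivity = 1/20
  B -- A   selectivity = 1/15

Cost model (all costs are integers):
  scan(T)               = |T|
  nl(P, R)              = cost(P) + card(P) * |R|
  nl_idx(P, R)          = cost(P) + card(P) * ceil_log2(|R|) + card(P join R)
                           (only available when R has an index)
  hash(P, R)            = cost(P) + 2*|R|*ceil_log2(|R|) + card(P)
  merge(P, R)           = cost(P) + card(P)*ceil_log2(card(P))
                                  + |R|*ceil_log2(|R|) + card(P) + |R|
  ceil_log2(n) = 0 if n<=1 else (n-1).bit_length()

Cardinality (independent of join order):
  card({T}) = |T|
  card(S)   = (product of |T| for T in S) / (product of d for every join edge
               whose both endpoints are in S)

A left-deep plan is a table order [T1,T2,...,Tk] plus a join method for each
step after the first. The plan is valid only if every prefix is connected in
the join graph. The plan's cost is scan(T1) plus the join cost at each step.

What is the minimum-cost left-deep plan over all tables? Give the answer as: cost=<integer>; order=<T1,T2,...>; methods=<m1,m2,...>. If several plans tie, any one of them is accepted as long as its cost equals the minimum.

cost=21840; order=B,A,D,C; methods=hash,hash,hash

Selinger DP (subsets sized 1..n):
  {B}: scan cost=500, card=500
  {C}: scan cost=500, card=500
  {D}: scan cost=80, card=80
  {A}: scan cost=60, card=60
  {BC}: card=125000; try (C,hash)→10000, (B,hash)→10000, (C,merge)→10500, (B,merge)→10500, (C,nl_idx)→130000, (C,nl)→250500 …(+1); best=10000 via (C,hash)
  {BD}: card=2000; try (D,hash)→2120, (B,merge)→5720, (D,nl_idx)→6000, (D,merge)→6140, (B,hash)→9160, (B,nl)→40080 …(+1); best=2120 via (D,hash)
  {AB}: card=2000; try (A,hash)→1720, (B,merge)→5480, (A,merge)→5920, (B,hash)→9120, (B,nl)→30060, (A,nl)→30500; best=1720 via (A,hash)
  {BCD}: card=500000; try (C,hash)→13120, (C,merge)→31120, (D,hash)→136120, (C,nl_idx)→520120, (C,nl)→1002120, (D,nl_idx)→1385000 …(+2); best=13120 via (C,hash)
  {ABC}: card=500000; try (C,hash)→12720, (C,merge)→30720, (A,hash)→135720, (C,nl_idx)→519720, (C,nl)→1001720, (A,merge)→2260420 …(+1); best=12720 via (C,hash)
  {ABD}: card=8000; try (D,hash)→4840, (A,hash)→4840, (D,nl_idx)→23720, (D,merge)→26360, (A,merge)→26540, (A,nl)→122120 …(+1); best=4840 via (D,hash)
  {ABCD}: card=2000000; try (C,hash)→21840, (C,merge)→121840, (D,hash)→513840, (A,hash)→513840, (C,nl_idx)→2076840, (C,nl)→4004840 …(+5); best=21840 via (C,hash)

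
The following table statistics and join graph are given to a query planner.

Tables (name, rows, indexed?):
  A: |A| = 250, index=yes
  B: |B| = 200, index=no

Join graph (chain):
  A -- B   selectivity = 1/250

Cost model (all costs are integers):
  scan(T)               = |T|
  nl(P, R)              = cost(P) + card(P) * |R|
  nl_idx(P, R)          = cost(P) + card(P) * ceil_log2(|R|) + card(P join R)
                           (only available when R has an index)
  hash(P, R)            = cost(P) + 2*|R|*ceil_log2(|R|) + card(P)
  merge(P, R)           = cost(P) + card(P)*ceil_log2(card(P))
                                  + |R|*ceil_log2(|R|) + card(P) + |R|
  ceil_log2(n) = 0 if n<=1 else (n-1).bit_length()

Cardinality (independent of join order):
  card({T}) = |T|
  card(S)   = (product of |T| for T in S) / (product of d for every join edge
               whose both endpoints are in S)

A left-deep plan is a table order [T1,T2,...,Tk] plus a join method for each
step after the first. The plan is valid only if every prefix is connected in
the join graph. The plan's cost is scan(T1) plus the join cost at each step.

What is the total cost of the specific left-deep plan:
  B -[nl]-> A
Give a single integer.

step 1: scan B: cost=200, card=200
step 2: join A via nl
    card(P join A) = 200*250/(250) = 200
    cost = 200 + 200*250 = 50200

50200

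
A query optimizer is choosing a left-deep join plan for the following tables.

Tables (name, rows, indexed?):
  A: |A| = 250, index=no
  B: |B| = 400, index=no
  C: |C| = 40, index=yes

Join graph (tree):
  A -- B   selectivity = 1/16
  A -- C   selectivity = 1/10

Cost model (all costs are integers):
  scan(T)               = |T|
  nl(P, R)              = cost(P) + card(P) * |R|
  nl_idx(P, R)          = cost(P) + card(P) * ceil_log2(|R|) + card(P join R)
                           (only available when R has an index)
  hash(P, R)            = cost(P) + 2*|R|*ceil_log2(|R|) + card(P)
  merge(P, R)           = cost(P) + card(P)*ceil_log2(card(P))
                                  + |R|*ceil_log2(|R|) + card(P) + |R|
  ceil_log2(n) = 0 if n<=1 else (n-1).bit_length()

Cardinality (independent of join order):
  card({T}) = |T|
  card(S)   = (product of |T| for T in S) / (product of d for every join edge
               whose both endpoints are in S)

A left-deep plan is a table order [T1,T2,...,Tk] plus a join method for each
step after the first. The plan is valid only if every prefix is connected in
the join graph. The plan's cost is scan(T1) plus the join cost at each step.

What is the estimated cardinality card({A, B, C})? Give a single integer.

Tables in S: A(250), B(400), C(40)
Edges inside S: A-B(d=16), A-C(d=10)
numerator = 250 * 400 * 40 = 4000000
denominator = 16 * 10 = 160
card(S) = 4000000 / 160 = 25000

25000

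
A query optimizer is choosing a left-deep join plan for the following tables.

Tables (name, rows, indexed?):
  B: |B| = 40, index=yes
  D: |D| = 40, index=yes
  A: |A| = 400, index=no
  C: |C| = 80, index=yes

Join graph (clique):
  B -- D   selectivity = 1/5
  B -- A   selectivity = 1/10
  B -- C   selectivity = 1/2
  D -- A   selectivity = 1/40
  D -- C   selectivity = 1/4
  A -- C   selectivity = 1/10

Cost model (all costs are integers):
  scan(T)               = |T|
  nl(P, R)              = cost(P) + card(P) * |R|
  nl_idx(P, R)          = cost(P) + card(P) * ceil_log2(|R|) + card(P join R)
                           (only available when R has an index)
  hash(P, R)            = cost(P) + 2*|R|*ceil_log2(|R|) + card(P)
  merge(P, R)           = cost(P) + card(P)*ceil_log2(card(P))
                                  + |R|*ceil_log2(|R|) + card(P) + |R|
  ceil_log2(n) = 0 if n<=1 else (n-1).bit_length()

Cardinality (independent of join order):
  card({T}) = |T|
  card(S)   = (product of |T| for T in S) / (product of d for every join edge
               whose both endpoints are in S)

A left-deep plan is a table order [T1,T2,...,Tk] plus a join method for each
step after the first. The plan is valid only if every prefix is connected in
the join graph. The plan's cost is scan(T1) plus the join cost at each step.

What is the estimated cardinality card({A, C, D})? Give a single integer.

Tables in S: A(400), C(80), D(40)
Edges inside S: D-A(d=40), D-C(d=4), A-C(d=10)
numerator = 400 * 80 * 40 = 1280000
denominator = 40 * 4 * 10 = 1600
card(S) = 1280000 / 1600 = 800

800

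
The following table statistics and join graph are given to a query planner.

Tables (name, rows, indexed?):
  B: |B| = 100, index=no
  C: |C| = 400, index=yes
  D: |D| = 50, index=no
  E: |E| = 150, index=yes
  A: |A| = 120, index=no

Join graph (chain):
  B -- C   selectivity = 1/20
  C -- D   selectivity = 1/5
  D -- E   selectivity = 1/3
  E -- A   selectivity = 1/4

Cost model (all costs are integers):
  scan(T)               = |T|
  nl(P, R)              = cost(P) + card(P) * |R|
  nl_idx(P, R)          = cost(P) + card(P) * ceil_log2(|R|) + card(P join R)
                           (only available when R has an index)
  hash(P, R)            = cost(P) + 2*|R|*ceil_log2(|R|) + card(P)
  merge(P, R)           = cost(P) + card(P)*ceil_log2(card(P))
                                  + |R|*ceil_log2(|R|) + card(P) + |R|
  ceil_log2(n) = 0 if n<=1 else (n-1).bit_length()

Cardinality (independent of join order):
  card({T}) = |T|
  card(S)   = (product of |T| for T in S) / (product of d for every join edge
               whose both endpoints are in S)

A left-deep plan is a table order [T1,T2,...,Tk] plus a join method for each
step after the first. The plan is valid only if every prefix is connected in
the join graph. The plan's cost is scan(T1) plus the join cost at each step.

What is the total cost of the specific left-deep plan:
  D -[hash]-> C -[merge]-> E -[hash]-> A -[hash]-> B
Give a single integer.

6263730

step 1: scan D: cost=50, card=50
step 2: join C via hash
    card(P join C) = 50*400/(5) = 4000
    cost = 50 + 2*400*9 + 50 = 7300
step 3: join E via merge
    card(P join E) = 4000*150/(3) = 200000
    cost = 7300 + 4000*12 + 150*8 + 4000 + 150 = 60650
step 4: join A via hash
    card(P join A) = 200000*120/(4) = 6000000
    cost = 60650 + 2*120*7 + 200000 = 262330
step 5: join B via hash
    card(P join B) = 6000000*100/(20) = 30000000
    cost = 262330 + 2*100*7 + 6000000 = 6263730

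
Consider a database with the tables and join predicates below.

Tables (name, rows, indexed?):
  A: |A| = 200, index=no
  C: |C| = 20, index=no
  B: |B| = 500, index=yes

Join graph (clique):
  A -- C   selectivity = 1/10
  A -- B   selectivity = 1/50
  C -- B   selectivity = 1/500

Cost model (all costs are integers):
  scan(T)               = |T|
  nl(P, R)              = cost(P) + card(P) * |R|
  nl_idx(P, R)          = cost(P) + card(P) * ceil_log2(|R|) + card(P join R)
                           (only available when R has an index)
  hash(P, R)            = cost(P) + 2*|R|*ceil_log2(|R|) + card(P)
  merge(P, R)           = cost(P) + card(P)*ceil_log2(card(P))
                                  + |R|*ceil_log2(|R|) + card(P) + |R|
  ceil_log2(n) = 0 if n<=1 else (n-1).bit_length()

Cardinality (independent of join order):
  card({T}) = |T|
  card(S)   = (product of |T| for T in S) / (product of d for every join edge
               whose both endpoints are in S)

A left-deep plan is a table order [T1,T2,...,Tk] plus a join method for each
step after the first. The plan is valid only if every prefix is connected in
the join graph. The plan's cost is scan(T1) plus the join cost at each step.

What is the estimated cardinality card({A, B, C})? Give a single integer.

8

Tables in S: A(200), B(500), C(20)
Edges inside S: A-C(d=10), A-B(d=50), C-B(d=500)
numerator = 200 * 500 * 20 = 2000000
denominator = 10 * 50 * 500 = 250000
card(S) = 2000000 / 250000 = 8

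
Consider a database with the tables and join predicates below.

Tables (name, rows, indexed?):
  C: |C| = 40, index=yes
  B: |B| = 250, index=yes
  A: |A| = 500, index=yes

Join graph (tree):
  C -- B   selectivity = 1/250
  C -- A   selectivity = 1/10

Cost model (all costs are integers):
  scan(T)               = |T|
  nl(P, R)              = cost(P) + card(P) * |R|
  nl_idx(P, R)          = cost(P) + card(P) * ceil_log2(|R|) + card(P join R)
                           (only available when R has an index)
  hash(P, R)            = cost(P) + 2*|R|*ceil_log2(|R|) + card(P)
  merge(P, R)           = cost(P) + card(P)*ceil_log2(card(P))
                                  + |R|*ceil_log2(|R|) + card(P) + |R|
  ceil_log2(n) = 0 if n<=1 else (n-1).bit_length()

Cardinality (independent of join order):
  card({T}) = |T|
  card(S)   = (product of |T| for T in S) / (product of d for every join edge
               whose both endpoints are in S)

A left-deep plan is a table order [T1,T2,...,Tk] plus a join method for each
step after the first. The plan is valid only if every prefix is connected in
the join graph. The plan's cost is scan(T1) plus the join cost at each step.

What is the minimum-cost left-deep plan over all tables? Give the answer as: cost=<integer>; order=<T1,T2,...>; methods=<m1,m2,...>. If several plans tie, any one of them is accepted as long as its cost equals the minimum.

Selinger DP (subsets sized 1..n):
  {C}: scan cost=40, card=40
  {B}: scan cost=250, card=250
  {A}: scan cost=500, card=500
  {BC}: card=40; try (B,nl_idx)→400, (C,hash)→980, (C,nl_idx)→1790, (B,merge)→2570, (C,merge)→2780, (B,hash)→4080 …(+2); best=400 via (B,nl_idx)
  {AC}: card=2000; try (C,hash)→1480, (A,nl_idx)→2400, (A,merge)→5320, (C,nl_idx)→5500, (C,merge)→5780, (A,hash)→9080 …(+2); best=1480 via (C,hash)
  {ABC}: card=2000; try (A,nl_idx)→2760, (A,merge)→5680, (B,hash)→7480, (A,hash)→9440, (B,nl_idx)→19480, (A,nl)→20400 …(+2); best=2760 via (A,nl_idx)

cost=2760; order=C,B,A; methods=nl_idx,nl_idx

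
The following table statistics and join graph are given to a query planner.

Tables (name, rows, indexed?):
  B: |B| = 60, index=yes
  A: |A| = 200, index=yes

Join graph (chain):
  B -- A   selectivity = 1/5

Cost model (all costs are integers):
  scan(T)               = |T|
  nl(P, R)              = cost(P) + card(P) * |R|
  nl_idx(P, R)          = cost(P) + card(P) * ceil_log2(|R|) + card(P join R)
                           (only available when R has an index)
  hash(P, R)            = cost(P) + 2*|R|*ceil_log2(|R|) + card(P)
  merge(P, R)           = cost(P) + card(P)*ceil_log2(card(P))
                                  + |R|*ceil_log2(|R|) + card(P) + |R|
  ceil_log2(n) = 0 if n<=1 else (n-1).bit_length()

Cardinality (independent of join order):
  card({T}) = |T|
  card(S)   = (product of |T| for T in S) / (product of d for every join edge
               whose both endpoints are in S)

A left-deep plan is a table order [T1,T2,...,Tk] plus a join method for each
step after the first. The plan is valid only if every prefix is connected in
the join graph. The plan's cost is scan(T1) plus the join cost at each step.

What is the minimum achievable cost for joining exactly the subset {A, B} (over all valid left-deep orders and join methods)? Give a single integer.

1120

Selinger DP over subsets of {A,B}:
  {B}: scan cost=60, card=60
  {A}: scan cost=200, card=200
  {AB}: card=2400; try (B,hash)→1120, (A,merge)→2280, (B,merge)→2420, (A,nl_idx)→2940, (A,hash)→3320, (B,nl_idx)→3800 …(+2); best=1120 via (B,hash)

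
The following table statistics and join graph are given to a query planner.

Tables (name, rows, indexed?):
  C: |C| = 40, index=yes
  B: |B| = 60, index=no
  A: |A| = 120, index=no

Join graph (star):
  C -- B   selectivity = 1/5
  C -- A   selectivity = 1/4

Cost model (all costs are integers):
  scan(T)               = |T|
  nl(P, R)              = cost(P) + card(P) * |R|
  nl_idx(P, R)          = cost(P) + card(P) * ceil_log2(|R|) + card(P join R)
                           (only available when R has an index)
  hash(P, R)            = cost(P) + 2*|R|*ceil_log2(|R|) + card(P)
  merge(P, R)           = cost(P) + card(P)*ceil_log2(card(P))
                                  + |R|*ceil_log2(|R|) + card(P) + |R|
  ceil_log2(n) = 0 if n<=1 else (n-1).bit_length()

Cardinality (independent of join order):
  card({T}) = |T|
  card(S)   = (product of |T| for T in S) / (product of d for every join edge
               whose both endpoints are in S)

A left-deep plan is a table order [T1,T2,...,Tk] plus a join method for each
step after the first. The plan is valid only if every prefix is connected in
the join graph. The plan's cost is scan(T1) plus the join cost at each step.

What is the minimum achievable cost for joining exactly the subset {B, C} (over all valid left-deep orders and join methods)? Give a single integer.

Selinger DP over subsets of {B,C}:
  {C}: scan cost=40, card=40
  {B}: scan cost=60, card=60
  {BC}: card=480; try (C,hash)→600, (B,merge)→740, (C,merge)→760, (B,hash)→800, (C,nl_idx)→900, (B,nl)→2440 …(+1); best=600 via (C,hash)

600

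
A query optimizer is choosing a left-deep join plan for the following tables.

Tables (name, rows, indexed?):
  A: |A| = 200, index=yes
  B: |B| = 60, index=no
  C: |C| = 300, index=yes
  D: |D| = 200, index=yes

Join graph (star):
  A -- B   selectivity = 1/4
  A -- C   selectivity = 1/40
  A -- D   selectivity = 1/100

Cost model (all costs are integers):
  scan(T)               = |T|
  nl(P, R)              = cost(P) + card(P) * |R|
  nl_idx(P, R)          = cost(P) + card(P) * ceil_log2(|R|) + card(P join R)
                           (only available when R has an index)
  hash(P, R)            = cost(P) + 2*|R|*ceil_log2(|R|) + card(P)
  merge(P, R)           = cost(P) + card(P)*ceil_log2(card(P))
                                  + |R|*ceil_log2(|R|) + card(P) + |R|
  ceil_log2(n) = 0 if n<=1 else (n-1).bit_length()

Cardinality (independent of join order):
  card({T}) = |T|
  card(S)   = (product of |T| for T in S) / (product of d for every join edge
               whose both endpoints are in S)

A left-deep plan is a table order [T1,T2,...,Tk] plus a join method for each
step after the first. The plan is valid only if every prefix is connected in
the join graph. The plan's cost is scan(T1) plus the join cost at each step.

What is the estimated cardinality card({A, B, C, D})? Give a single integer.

45000

Tables in S: A(200), B(60), C(300), D(200)
Edges inside S: A-B(d=4), A-C(d=40), A-D(d=100)
numerator = 200 * 60 * 300 * 200 = 720000000
denominator = 4 * 40 * 100 = 16000
card(S) = 720000000 / 16000 = 45000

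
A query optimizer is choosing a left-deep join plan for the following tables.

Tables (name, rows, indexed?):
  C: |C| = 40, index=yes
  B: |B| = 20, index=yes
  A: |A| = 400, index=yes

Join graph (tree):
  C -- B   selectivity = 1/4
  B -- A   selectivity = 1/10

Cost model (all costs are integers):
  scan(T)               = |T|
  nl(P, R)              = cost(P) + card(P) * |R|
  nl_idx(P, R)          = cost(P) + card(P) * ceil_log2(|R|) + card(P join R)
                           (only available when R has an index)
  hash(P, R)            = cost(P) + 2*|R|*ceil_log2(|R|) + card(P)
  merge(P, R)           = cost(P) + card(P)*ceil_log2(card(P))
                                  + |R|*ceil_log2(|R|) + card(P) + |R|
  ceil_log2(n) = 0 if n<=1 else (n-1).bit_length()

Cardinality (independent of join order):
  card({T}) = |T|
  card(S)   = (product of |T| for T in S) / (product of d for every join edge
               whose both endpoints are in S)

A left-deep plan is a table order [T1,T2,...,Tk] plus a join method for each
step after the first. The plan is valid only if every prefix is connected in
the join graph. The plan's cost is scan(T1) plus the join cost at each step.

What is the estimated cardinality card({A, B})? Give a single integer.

800

Tables in S: A(400), B(20)
Edges inside S: B-A(d=10)
numerator = 400 * 20 = 8000
denominator = 10 = 10
card(S) = 8000 / 10 = 800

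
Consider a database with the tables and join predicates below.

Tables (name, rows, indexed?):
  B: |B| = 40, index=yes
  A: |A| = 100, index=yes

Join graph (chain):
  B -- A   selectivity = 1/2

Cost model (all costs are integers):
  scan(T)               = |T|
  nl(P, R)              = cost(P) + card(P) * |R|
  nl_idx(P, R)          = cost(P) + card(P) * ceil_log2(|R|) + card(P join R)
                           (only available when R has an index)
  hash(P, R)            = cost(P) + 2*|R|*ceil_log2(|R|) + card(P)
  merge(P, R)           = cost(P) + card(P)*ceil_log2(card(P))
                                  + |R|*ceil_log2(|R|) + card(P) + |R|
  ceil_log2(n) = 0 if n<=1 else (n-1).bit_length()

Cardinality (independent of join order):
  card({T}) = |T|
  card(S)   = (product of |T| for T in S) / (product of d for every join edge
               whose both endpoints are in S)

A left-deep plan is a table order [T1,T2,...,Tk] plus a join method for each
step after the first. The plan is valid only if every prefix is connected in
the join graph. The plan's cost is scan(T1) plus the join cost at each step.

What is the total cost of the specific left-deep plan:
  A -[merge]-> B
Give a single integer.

step 1: scan A: cost=100, card=100
step 2: join B via merge
    card(P join B) = 100*40/(2) = 2000
    cost = 100 + 100*7 + 40*6 + 100 + 40 = 1180

1180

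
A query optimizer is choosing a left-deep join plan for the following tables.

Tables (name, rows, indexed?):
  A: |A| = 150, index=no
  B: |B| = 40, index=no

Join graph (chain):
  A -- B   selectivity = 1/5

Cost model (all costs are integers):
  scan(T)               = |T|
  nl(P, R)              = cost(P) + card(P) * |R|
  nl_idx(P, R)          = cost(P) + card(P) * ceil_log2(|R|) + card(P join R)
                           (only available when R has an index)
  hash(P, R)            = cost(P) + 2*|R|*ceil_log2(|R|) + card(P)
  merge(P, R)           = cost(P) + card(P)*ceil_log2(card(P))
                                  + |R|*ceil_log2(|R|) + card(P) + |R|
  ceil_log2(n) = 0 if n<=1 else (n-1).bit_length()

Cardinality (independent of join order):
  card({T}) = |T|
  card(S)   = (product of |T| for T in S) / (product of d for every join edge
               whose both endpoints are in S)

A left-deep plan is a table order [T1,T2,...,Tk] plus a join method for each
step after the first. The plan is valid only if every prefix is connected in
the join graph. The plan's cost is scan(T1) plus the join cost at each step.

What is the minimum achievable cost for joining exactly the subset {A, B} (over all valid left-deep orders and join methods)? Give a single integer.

780

Selinger DP over subsets of {A,B}:
  {A}: scan cost=150, card=150
  {B}: scan cost=40, card=40
  {AB}: card=1200; try (B,hash)→780, (A,merge)→1670, (B,merge)→1780, (A,hash)→2480, (A,nl)→6040, (B,nl)→6150; best=780 via (B,hash)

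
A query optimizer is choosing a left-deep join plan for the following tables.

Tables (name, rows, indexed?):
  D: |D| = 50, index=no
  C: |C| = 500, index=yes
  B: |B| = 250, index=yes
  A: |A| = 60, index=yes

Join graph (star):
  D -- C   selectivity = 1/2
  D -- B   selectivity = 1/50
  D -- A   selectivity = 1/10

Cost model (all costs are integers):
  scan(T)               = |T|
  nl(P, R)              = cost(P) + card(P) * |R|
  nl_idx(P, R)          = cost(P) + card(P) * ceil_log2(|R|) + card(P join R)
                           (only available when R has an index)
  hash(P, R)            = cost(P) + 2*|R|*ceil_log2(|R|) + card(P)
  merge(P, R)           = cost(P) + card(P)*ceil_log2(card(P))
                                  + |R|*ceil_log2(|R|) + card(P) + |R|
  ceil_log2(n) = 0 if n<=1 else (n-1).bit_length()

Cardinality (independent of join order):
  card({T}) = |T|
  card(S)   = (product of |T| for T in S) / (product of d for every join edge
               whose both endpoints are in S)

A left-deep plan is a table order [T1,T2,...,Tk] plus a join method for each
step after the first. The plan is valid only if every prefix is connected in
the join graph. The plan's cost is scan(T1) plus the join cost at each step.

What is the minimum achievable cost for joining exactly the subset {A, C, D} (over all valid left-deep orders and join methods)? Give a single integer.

Selinger DP over subsets of {A,C,D}:
  {D}: scan cost=50, card=50
  {C}: scan cost=500, card=500
  {A}: scan cost=60, card=60
  {CD}: card=12500; try (D,hash)→1600, (C,merge)→5400, (D,merge)→5850, (C,hash)→9100, (C,nl_idx)→13000, (C,nl)→25050 …(+1); best=1600 via (D,hash)
  {AD}: card=300; try (A,nl_idx)→650, (D,hash)→720, (A,hash)→820, (A,merge)→820, (D,merge)→830, (A,nl)→3050 …(+1); best=650 via (A,nl_idx)
  {ACD}: card=75000; try (C,merge)→8650, (C,hash)→9950, (A,hash)→14820, (C,nl_idx)→78350, (C,nl)→150650, (A,nl_idx)→151600 …(+2); best=8650 via (C,merge)

8650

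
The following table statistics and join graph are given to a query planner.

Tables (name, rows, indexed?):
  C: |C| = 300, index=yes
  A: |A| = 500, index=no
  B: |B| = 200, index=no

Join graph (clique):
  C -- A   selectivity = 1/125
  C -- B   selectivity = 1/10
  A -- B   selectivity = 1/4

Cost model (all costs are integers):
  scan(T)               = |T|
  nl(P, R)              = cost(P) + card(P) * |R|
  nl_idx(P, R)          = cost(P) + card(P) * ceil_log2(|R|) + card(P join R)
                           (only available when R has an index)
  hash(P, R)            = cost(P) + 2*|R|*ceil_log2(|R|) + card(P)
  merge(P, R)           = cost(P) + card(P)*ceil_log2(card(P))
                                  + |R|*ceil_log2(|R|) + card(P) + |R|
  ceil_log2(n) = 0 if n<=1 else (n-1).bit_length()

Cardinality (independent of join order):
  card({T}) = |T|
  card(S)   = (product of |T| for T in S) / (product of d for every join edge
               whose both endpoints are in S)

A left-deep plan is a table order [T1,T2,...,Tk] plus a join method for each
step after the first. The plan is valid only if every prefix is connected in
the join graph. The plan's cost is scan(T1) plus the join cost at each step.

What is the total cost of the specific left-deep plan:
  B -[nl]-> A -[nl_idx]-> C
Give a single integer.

step 1: scan B: cost=200, card=200
step 2: join A via nl
    card(P join A) = 200*500/(4) = 25000
    cost = 200 + 200*500 = 100200
step 3: join C via nl_idx
    card(P join C) = 25000*300/(125*10) = 6000
    cost = 100200 + 25000*9 + 6000 = 331200

331200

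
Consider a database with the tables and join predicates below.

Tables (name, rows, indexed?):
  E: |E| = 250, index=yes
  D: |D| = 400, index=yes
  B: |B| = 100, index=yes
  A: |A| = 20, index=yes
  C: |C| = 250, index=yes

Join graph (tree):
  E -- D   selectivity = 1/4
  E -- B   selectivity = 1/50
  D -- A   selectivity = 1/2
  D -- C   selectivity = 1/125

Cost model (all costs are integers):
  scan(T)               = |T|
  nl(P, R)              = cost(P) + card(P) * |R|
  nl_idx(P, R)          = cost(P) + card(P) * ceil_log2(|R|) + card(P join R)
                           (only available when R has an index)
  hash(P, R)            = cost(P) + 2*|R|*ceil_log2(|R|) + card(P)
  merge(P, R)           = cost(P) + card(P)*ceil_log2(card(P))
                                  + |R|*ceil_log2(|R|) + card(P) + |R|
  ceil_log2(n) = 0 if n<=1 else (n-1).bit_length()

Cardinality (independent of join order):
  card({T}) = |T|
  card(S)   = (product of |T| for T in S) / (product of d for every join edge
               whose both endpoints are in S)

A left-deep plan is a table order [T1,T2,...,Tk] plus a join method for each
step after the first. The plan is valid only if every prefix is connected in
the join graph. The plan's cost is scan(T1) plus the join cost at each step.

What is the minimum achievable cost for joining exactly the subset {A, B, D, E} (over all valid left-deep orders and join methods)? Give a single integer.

59300

Selinger DP over subsets of {A,B,D,E}:
  {E}: scan cost=250, card=250
  {D}: scan cost=400, card=400
  {B}: scan cost=100, card=100
  {A}: scan cost=20, card=20
  {DE}: card=25000; try (E,hash)→4800, (D,merge)→6500, (E,merge)→6650, (D,hash)→7700, (D,nl_idx)→27500, (E,nl_idx)→28600 …(+2); best=4800 via (E,hash)
  {BE}: card=500; try (E,nl_idx)→1400, (B,hash)→1900, (B,nl_idx)→2500, (E,merge)→3150, (B,merge)→3300, (E,hash)→4200 …(+2); best=1400 via (E,nl_idx)
  {AD}: card=4000; try (A,hash)→1000, (D,merge)→4140, (D,nl_idx)→4200, (A,merge)→4520, (A,nl_idx)→6400, (D,hash)→7240 …(+2); best=1000 via (A,hash)
  {BDE}: card=50000; try (D,hash)→9100, (D,merge)→10400, (B,hash)→31200, (D,nl_idx)→55900, (D,nl)→201400, (B,nl_idx)→229800 …(+2); best=9100 via (D,hash)
  {ADE}: card=250000; try (E,hash)→9000, (A,hash)→30000, (E,merge)→55250, (E,nl_idx)→283000, (A,nl_idx)→379800, (A,merge)→404920 …(+2); best=9000 via (E,hash)
  {ABDE}: card=500000; try (A,hash)→59300, (B,hash)→260400, (A,nl_idx)→759100, (A,merge)→859220, (A,nl)→1009100, (B,nl_idx)→2259000 …(+2); best=59300 via (A,hash)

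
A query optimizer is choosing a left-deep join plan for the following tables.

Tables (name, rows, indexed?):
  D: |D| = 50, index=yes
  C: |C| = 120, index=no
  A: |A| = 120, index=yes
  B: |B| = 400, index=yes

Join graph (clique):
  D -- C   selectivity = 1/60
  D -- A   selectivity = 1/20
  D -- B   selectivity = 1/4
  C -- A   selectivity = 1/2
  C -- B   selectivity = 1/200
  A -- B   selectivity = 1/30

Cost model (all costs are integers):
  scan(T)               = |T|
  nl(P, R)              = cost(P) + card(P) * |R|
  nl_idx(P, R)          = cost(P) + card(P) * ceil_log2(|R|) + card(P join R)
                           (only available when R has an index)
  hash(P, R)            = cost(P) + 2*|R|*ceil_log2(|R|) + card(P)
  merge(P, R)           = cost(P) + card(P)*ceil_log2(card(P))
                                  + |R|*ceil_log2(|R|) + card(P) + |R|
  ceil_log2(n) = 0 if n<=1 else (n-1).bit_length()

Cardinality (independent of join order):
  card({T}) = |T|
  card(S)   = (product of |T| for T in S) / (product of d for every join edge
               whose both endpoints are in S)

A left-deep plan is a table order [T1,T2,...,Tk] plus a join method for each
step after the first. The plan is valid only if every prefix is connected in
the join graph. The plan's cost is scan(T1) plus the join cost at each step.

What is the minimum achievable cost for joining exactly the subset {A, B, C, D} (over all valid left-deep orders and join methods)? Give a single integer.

Selinger DP over subsets of {A,B,C,D}:
  {D}: scan cost=50, card=50
  {C}: scan cost=120, card=120
  {A}: scan cost=120, card=120
  {B}: scan cost=400, card=400
  {CD}: card=100; try (D,hash)→840, (D,nl_idx)→940, (C,merge)→1360, (D,merge)→1430, (C,hash)→1780, (C,nl)→6050 …(+1); best=840 via (D,hash)
  {AD}: card=300; try (A,nl_idx)→700, (D,hash)→840, (D,nl_idx)→1140, (A,merge)→1360, (D,merge)→1430, (A,hash)→1780 …(+2); best=700 via (A,nl_idx)
  {BD}: card=5000; try (D,hash)→1400, (B,merge)→4400, (D,merge)→4750, (B,nl_idx)→5500, (B,hash)→7300, (D,nl_idx)→7800 …(+2); best=1400 via (D,hash)
  {AC}: card=7200; try (C,hash)→1920, (A,hash)→1920, (C,merge)→2040, (A,merge)→2040, (A,nl_idx)→8160, (C,nl)→14520 …(+1); best=1920 via (C,hash)
  {BC}: card=240; try (B,nl_idx)→1440, (C,hash)→2480, (B,merge)→5080, (C,merge)→5360, (B,hash)→7440, (B,nl)→48120 …(+1); best=1440 via (B,nl_idx)
  {AB}: card=1600; try (A,hash)→2480, (B,nl_idx)→2800, (A,nl_idx)→4800, (B,merge)→5080, (A,merge)→5360, (B,hash)→7440 …(+2); best=2480 via (A,hash)
  {ACD}: card=300; try (A,nl_idx)→1840, (A,merge)→2600, (A,hash)→2620, (C,hash)→2680, (C,merge)→4660, (D,hash)→9720 …(+5); best=1840 via (A,nl_idx)
  {BCD}: card=50; try (B,nl_idx)→1790, (D,hash)→2280, (D,nl_idx)→2930, (D,merge)→3950, (B,merge)→5640, (C,hash)→8080 …(+5); best=1790 via (B,nl_idx)
  {ABD}: card=1000; try (B,nl_idx)→4400, (D,hash)→4680, (B,merge)→7700, (A,hash)→8080, (B,hash)→8200, (D,nl_idx)→13080 …(+6); best=4400 via (B,nl_idx)
  {ABC}: card=480; try (A,hash)→3360, (A,nl_idx)→3600, (A,merge)→4560, (C,hash)→5760, (B,hash)→16320, (C,merge)→22640 …(+5); best=3360 via (A,hash)
  {ABCD}: card=5; try (A,nl_idx)→2145, (A,merge)→3100, (A,hash)→3520, (D,hash)→4440, (B,nl_idx)→4545, (D,nl_idx)→6245 …(+9); best=2145 via (A,nl_idx)

2145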